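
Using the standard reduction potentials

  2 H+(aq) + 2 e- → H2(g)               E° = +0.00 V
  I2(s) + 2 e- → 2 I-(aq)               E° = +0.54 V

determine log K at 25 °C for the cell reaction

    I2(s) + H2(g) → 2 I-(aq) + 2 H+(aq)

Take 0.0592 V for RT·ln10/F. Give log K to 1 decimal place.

The I₂/I⁻ couple is reduced (cathode); E°cell = +0.54 − (+0.00) = +0.54 V with n = 2.
At equilibrium E = 0, so log K = nE°cell / 0.0592 = (2)(+0.54) / 0.0592 = 18.2.

log K = 18.2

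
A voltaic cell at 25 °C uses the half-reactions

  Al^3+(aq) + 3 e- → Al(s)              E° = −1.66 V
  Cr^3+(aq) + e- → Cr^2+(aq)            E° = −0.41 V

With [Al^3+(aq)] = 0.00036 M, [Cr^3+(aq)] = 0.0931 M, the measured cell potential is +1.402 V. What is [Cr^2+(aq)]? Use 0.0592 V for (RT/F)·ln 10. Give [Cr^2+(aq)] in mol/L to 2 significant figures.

Cr³⁺/Cr²⁺ is the cathode (higher E°); E°cell = −0.41 − (−1.66) = +1.25 V with n = 3.
From the Nernst equation, log Q = n(E° − E)/0.0592 = 3·(+1.25 − (+1.402))/0.0592 = −7.703.
Balancing electrons gives 3 Cr^3+(aq) + Al(s) → 3 Cr^2+(aq) + Al^3+(aq); thus Q = ([Cr^2+(aq)]^3·[Al^3+(aq)]) / [Cr^3+(aq)]^3.
Solving for the unknown gives log [Cr^2+(aq)] = −2.451, so [Cr^2+(aq)] ≈ 0.0035 M.

0.0035 M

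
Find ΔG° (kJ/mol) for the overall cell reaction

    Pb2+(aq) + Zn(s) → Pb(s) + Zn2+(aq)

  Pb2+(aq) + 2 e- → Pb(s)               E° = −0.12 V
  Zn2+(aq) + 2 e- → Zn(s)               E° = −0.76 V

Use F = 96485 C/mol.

−124 kJ/mol

In the reaction as written Pb2+(aq) is reduced, so the Pb²⁺/Pb couple is the cathode and Zn²⁺/Zn is the anode.
E°cell = −0.12 − (−0.76) = +0.64 V; balancing electrons gives n = 2.
ΔG° = −nFE°cell = −(2)(96485)(+0.64) J/mol = −124 kJ/mol.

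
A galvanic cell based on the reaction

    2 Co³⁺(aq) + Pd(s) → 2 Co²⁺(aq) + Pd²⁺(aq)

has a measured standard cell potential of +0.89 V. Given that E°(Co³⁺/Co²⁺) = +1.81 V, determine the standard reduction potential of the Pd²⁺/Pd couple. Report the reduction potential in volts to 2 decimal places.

In the reaction as written the Co³⁺/Co²⁺ couple is reduced (cathode) and Pd²⁺/Pd is oxidized (anode), so E°cell = E°(Co³⁺/Co²⁺) − E°(Pd²⁺/Pd).
E°(Pd²⁺/Pd) = E°(cathode) − E°cell = +1.81 − (+0.89) = +0.92 V.

+0.92 V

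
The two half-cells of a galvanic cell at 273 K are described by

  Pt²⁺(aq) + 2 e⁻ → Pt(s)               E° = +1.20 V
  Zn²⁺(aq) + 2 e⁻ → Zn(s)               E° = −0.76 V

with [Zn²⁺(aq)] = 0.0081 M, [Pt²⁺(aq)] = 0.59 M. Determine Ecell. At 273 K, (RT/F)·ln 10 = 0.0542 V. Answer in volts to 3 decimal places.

+2.010 V

Since E°(Pt²⁺/Pt) > E°(Zn²⁺/Zn), Pt²⁺/Pt serves as the cathode.
The standard potential is +1.20 − (−0.76) = +1.96 V and the balanced reaction transfers n = 2 electrons.
For the overall reaction Pt²⁺(aq) + Zn(s) → Pt(s) + Zn²⁺(aq), Q = [Zn²⁺(aq)] / [Pt²⁺(aq)] = 0.0137, giving log Q = −1.862.
By the Nernst equation, E = +1.96 − (0.0542/2)·(−1.862) = +2.010 V.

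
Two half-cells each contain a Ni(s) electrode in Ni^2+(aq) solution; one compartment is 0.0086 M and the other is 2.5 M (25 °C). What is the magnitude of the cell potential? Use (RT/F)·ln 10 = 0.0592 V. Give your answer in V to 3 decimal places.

For a concentration cell E°cell = 0, since both electrodes use the same couple.
The compartment with the higher Ni^2+(aq) concentration (2.5 M) acts as the cathode; ions are reduced there and produced at the dilute (0.0086 M) anode.
With n = 2, Ecell = −(0.0592/2)·log([dilute]/[conc]) = −(0.0592/2)·log(0.0086/2.5) = +0.073 V.

0.073 V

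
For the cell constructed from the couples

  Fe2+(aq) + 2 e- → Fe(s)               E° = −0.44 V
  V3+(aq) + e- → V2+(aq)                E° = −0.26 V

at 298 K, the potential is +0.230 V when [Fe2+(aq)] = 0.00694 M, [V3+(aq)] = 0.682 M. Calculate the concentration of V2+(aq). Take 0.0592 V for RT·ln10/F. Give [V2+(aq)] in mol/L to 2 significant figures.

1.2 M

With V³⁺/V²⁺ at the cathode and Fe²⁺/Fe at the anode, E°cell = −0.26 − (−0.44) = +0.18 V (n = 2).
From the Nernst equation, log Q = n(E° − E)/0.0592 = 2·(+0.18 − (+0.230))/0.0592 = −1.689.
The balanced reaction is 2 V3+(aq) + Fe(s) → 2 V2+(aq) + Fe2+(aq), so Q = ([V2+(aq)]^2·[Fe2+(aq)]) / [V3+(aq)]^2.
Substituting the known concentrations and solving, log [V2+(aq)] = 0.069 and [V2+(aq)] = 1.2 M.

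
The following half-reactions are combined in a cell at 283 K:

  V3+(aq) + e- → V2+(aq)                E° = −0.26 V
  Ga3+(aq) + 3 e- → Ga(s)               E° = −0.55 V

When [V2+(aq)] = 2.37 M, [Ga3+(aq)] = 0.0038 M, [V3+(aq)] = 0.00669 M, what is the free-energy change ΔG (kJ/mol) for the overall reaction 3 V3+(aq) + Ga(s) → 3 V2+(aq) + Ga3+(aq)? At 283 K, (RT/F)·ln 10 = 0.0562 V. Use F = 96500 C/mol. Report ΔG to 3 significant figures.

−55.6 kJ/mol

The standard cell potential is −0.26 − (−0.55) = +0.29 V, with n = 3 electrons in the balanced equation.
Q = ([V2+(aq)]^3·[Ga3+(aq)]) / [V3+(aq)]^3 = 1.69×10^5, so log Q = 5.228 and E = +0.29 − (0.0562/3)(5.228) = +0.1921 V.
Then ΔG = −nFE = −3 × 96500 × +0.1921 J/mol = −55.6 kJ/mol.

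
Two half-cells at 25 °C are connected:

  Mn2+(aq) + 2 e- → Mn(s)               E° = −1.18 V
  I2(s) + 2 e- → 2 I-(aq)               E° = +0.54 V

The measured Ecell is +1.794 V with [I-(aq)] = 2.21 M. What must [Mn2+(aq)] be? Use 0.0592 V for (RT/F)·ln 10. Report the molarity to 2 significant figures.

The I₂/I⁻ couple has the larger reduction potential, so it is the cathode: E°cell = +0.54 − (−1.18) = +1.72 V and n = 2.
Rearranging E = E° − (0.0592/n)·log Q gives log Q = 2(+1.72 − (+1.794))/0.0592 = −2.500.
For I2(s) + Mn(s) → 2 I-(aq) + Mn2+(aq), the reaction quotient is Q = [I-(aq)]^2·[Mn2+(aq)].
Solving for the unknown gives log [Mn2+(aq)] = −3.189, so [Mn2+(aq)] ≈ 0.00065 M.

0.00065 M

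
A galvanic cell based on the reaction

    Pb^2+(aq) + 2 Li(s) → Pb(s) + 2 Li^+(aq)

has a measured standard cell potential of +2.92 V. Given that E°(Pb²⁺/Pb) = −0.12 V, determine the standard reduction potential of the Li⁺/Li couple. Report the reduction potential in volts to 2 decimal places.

In the reaction as written the Pb²⁺/Pb couple is reduced (cathode) and Li⁺/Li is oxidized (anode), so E°cell = E°(Pb²⁺/Pb) − E°(Li⁺/Li).
E°(Li⁺/Li) = E°(cathode) − E°cell = −0.12 − (+2.92) = −3.04 V.

−3.04 V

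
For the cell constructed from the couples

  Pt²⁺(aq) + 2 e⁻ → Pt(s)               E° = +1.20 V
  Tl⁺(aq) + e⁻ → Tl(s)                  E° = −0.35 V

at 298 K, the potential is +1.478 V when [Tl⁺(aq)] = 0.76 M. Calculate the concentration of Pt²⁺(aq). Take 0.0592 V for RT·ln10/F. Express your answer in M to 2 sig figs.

0.0021 M

With Pt²⁺/Pt at the cathode and Tl⁺/Tl at the anode, E°cell = +1.20 − (−0.35) = +1.55 V (n = 2).
Since E = E° − (0.0592/n)·log Q, log Q = n(E° − E)/0.0592 = 2.432.
Balancing electrons gives Pt²⁺(aq) + 2 Tl(s) → Pt(s) + 2 Tl⁺(aq); thus Q = [Tl⁺(aq)]^2 / [Pt²⁺(aq)].
Solving for the unknown gives log [Pt²⁺(aq)] = −2.670, so [Pt²⁺(aq)] ≈ 0.0021 M.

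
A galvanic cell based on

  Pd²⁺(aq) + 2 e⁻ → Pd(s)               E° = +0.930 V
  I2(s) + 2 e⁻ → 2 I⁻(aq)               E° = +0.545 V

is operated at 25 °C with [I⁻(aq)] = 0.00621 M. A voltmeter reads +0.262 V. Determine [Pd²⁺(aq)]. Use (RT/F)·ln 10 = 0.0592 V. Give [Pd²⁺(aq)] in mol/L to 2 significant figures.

With Pd²⁺/Pd at the cathode and I₂/I⁻ at the anode, E°cell = +0.930 − (+0.545) = +0.385 V (n = 2).
From the Nernst equation, log Q = n(E° − E)/0.0592 = 2·(+0.385 − (+0.262))/0.0592 = 4.155.
The balanced reaction is Pd²⁺(aq) + 2 I⁻(aq) → Pd(s) + I2(s), so Q = 1 / ([Pd²⁺(aq)]·[I⁻(aq)]^2).
Solving for the unknown gives log [Pd²⁺(aq)] = 0.259, so [Pd²⁺(aq)] ≈ 1.8 M.

1.8 M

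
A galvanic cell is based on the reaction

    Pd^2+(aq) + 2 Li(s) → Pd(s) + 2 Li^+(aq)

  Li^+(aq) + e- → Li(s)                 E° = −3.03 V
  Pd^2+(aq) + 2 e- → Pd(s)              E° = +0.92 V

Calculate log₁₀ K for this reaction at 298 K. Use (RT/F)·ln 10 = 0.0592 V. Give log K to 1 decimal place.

log K = 133.4

The Pd²⁺/Pd couple is reduced (cathode); E°cell = +0.92 − (−3.03) = +3.95 V with n = 2.
At equilibrium E = 0, so log K = nE°cell / 0.0592 = (2)(+3.95) / 0.0592 = 133.4.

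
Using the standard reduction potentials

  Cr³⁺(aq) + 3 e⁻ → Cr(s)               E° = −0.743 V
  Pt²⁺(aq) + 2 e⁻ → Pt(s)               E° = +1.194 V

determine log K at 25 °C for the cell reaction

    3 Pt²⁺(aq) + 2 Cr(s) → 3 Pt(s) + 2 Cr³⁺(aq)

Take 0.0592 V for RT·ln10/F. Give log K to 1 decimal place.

The Pt²⁺/Pt couple is reduced (cathode); E°cell = +1.194 − (−0.743) = +1.937 V with n = 6.
At equilibrium E = 0, so log K = nE°cell / 0.0592 = (6)(+1.937) / 0.0592 = 196.3.

log K = 196.3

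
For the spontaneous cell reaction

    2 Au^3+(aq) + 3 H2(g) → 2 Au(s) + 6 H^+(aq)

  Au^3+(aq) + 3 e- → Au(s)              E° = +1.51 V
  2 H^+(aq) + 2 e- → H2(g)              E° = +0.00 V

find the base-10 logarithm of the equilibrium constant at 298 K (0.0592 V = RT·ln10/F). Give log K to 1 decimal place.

The Au³⁺/Au couple is reduced (cathode); E°cell = +1.51 − (+0.00) = +1.51 V with n = 6.
At equilibrium E = 0, so log K = nE°cell / 0.0592 = (6)(+1.51) / 0.0592 = 153.0.

log K = 153.0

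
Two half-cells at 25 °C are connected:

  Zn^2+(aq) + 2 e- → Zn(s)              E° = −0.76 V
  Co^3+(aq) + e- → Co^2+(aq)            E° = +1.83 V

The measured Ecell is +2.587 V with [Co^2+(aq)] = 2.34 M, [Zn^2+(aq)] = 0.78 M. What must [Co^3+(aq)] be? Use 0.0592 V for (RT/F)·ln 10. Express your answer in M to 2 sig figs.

The Co³⁺/Co²⁺ couple has the larger reduction potential, so it is the cathode: E°cell = +1.83 − (−0.76) = +2.59 V and n = 2.
Rearranging E = E° − (0.0592/n)·log Q gives log Q = 2(+2.59 − (+2.587))/0.0592 = 0.101.
The balanced reaction is 2 Co^3+(aq) + Zn(s) → 2 Co^2+(aq) + Zn^2+(aq), so Q = ([Co^2+(aq)]^2·[Zn^2+(aq)]) / [Co^3+(aq)]^2.
Solving for the unknown gives log [Co^3+(aq)] = 0.265, so [Co^3+(aq)] ≈ 1.8 M.

1.8 M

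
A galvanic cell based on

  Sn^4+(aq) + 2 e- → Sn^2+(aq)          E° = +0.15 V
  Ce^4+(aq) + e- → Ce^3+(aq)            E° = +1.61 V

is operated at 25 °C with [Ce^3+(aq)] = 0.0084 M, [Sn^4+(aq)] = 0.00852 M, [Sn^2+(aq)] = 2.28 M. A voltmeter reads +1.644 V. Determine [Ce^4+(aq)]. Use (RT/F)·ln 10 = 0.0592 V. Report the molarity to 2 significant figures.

0.66 M

With Ce⁴⁺/Ce³⁺ at the cathode and Sn⁴⁺/Sn²⁺ at the anode, E°cell = +1.61 − (+0.15) = +1.46 V (n = 2).
From the Nernst equation, log Q = n(E° − E)/0.0592 = 2·(+1.46 − (+1.644))/0.0592 = −6.216.
Balancing electrons gives 2 Ce^4+(aq) + Sn^2+(aq) → 2 Ce^3+(aq) + Sn^4+(aq); thus Q = ([Ce^3+(aq)]^2·[Sn^4+(aq)]) / ([Ce^4+(aq)]^2·[Sn^2+(aq)]).
Isolating [Ce^4+(aq)] in Q = 10^{−6.216} yields log [Ce^4+(aq)] = −0.181, i.e. 0.66 M.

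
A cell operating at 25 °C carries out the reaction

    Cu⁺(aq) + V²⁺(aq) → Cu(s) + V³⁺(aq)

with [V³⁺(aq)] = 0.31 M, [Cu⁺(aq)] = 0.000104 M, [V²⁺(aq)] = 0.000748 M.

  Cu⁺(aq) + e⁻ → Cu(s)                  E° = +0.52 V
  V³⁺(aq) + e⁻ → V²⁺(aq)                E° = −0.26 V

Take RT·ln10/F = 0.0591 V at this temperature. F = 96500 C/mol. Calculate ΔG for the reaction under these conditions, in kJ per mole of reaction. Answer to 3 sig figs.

E°cell = +0.52 − (−0.26) = +0.78 V; the balanced reaction transfers n = 1 electron.
Here Q = [V³⁺(aq)] / ([Cu⁺(aq)]·[V²⁺(aq)]) = 3.98×10^6 (log Q = 6.600), giving E = +0.78 − (0.0591/1)·(6.600) = +0.3899 V.
Then ΔG = −nFE = −1 × 96500 × +0.3899 J/mol = −37.6 kJ/mol.

−37.6 kJ/mol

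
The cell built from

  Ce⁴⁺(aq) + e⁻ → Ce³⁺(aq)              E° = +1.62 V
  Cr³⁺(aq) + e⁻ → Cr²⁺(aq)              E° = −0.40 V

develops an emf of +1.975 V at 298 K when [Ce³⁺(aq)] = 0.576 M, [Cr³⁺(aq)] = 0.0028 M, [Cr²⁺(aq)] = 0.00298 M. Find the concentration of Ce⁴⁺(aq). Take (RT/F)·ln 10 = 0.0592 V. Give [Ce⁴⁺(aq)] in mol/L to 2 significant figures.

With Ce⁴⁺/Ce³⁺ at the cathode and Cr³⁺/Cr²⁺ at the anode, E°cell = +1.62 − (−0.40) = +2.02 V (n = 1).
Since E = E° − (0.0592/n)·log Q, log Q = n(E° − E)/0.0592 = 0.760.
For Ce⁴⁺(aq) + Cr²⁺(aq) → Ce³⁺(aq) + Cr³⁺(aq), the reaction quotient is Q = ([Ce³⁺(aq)]·[Cr³⁺(aq)]) / ([Ce⁴⁺(aq)]·[Cr²⁺(aq)]).
Isolating [Ce⁴⁺(aq)] in Q = 10^{0.760} yields log [Ce⁴⁺(aq)] = −1.027, i.e. 0.094 M.

0.094 M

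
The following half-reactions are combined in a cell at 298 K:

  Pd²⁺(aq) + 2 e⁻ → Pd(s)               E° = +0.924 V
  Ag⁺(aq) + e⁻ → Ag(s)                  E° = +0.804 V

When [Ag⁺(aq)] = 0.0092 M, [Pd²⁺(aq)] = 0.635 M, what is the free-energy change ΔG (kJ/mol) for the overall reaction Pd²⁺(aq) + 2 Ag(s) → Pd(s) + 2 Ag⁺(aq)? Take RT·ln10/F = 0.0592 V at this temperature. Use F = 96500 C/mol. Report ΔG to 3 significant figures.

−45.3 kJ/mol

With Pd²⁺/Pd reduced at the cathode, E°cell = +0.924 − (+0.804) = +0.120 V and n = 2.
Here Q = [Ag⁺(aq)]^2 / [Pd²⁺(aq)] = 0.000133 (log Q = −3.875), giving E = +0.120 − (0.0592/2)·(−3.875) = +0.2347 V.
Finally ΔG = −nFE = −(2)(96500 C/mol)(+0.2347 V) = −45.3 kJ/mol.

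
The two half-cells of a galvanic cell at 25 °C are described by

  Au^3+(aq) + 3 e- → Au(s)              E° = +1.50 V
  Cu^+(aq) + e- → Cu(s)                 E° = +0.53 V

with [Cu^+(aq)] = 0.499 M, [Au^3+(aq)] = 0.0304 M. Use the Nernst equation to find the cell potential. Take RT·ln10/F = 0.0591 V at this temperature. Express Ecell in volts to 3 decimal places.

Since E°(Au³⁺/Au) > E°(Cu⁺/Cu), Au³⁺/Au serves as the cathode.
E°cell = E°cat − E°an = +1.50 − (+0.53) = +0.97 V; n = 3.
Balancing gives Au^3+(aq) + 3 Cu(s) → Au(s) + 3 Cu^+(aq); hence Q = [Cu^+(aq)]^3 / [Au^3+(aq)] = 4.09 (log Q = 0.611).
E = E° − (0.0591/n)·log Q = +0.97 − (0.0591/3)(0.611) = +0.958 V.

+0.958 V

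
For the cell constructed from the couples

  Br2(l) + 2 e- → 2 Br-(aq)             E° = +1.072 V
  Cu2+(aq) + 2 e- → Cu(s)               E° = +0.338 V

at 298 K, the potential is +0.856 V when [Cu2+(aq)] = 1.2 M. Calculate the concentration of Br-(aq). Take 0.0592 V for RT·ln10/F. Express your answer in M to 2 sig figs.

0.0079 M

With Br₂/Br⁻ at the cathode and Cu²⁺/Cu at the anode, E°cell = +1.072 − (+0.338) = +0.734 V (n = 2).
From the Nernst equation, log Q = n(E° − E)/0.0592 = 2·(+0.734 − (+0.856))/0.0592 = −4.122.
The balanced reaction is Br2(l) + Cu(s) → 2 Br-(aq) + Cu2+(aq), so Q = [Br-(aq)]^2·[Cu2+(aq)].
Isolating [Br-(aq)] in Q = 10^{−4.122} yields log [Br-(aq)] = −2.101, i.e. 0.0079 M.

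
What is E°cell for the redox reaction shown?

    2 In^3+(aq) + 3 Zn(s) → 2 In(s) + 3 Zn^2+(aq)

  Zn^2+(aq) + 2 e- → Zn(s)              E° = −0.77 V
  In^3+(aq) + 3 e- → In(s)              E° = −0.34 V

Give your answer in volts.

+0.43 V

In the reaction as written, In^3+(aq) is reduced (cathode) and Zn^2+(aq) is produced by oxidation at the anode.
E°cell = E°(cathode) − E°(anode) = −0.34 − (−0.77) = +0.43 V.
The positive value indicates the reaction is spontaneous as written.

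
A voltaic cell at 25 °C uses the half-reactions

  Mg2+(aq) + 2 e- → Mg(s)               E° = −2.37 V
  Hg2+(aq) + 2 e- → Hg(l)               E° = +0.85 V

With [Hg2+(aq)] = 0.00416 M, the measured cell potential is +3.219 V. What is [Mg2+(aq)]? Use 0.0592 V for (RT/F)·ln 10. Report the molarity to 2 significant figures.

0.0045 M

The Hg²⁺/Hg couple has the larger reduction potential, so it is the cathode: E°cell = +0.85 − (−2.37) = +3.22 V and n = 2.
Rearranging E = E° − (0.0592/n)·log Q gives log Q = 2(+3.22 − (+3.219))/0.0592 = 0.034.
For Hg2+(aq) + Mg(s) → Hg(l) + Mg2+(aq), the reaction quotient is Q = [Mg2+(aq)] / [Hg2+(aq)].
Substituting the known concentrations and solving, log [Mg2+(aq)] = −2.347 and [Mg2+(aq)] = 0.0045 M.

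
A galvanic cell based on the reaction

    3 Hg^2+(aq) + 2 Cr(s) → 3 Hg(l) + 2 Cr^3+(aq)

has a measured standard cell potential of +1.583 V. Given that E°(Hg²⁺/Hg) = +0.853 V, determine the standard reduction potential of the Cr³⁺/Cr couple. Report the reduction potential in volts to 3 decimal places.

In the reaction as written the Hg²⁺/Hg couple is reduced (cathode) and Cr³⁺/Cr is oxidized (anode), so E°cell = E°(Hg²⁺/Hg) − E°(Cr³⁺/Cr).
E°(Cr³⁺/Cr) = E°(cathode) − E°cell = +0.853 − (+1.583) = −0.730 V.

−0.730 V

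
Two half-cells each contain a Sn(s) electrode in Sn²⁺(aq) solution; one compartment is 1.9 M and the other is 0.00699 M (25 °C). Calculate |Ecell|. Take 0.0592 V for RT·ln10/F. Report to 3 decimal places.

For a concentration cell E°cell = 0, since both electrodes use the same couple.
The compartment with the higher Sn²⁺(aq) concentration (1.9 M) acts as the cathode; ions are reduced there and produced at the dilute (0.00699 M) anode.
With n = 2, Ecell = −(0.0592/2)·log([dilute]/[conc]) = −(0.0592/2)·log(0.00699/1.9) = +0.072 V.

0.072 V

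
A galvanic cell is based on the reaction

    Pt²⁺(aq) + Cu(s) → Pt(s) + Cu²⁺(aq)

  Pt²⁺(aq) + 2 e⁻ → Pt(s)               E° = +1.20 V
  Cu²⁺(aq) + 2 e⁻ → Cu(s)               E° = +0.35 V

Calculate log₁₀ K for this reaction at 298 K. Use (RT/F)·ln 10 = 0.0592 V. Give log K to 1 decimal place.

log K = 28.7

The Pt²⁺/Pt couple is reduced (cathode); E°cell = +1.20 − (+0.35) = +0.85 V with n = 2.
At equilibrium E = 0, so log K = nE°cell / 0.0592 = (2)(+0.85) / 0.0592 = 28.7.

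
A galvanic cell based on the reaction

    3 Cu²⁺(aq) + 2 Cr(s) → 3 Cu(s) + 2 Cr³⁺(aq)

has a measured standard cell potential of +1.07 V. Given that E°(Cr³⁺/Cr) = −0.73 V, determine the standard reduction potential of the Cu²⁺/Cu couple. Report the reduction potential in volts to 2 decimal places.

In the reaction as written the Cu²⁺/Cu couple is reduced (cathode) and Cr³⁺/Cr is oxidized (anode), so E°cell = E°(Cu²⁺/Cu) − E°(Cr³⁺/Cr).
E°(Cu²⁺/Cu) = E°cell + E°(anode) = +1.07 + (−0.73) = +0.34 V.

+0.34 V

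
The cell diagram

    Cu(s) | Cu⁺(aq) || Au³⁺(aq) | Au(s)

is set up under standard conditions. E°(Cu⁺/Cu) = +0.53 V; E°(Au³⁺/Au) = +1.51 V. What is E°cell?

By convention the left-hand electrode in cell notation is the anode (oxidation) and the right-hand electrode is the cathode (reduction).
E°cell = E°(right) − E°(left) = +1.51 − (+0.53) = +0.98 V.

+0.98 V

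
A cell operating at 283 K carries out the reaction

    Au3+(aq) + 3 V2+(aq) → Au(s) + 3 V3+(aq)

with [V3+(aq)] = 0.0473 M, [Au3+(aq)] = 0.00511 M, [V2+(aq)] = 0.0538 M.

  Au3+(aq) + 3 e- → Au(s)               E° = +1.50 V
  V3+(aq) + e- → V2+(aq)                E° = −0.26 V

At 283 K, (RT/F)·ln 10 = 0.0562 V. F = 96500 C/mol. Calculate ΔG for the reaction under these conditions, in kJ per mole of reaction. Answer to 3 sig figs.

E°cell = +1.50 − (−0.26) = +1.76 V; the balanced reaction transfers n = 3 electrons.
Here Q = [V3+(aq)]^3 / ([Au3+(aq)]·[V2+(aq)]^3) = 133 (log Q = 2.124), giving E = +1.76 − (0.0562/3)·(2.124) = +1.7202 V.
Finally ΔG = −nFE = −(3)(96500 C/mol)(+1.7202 V) = −498 kJ/mol.

−498 kJ/mol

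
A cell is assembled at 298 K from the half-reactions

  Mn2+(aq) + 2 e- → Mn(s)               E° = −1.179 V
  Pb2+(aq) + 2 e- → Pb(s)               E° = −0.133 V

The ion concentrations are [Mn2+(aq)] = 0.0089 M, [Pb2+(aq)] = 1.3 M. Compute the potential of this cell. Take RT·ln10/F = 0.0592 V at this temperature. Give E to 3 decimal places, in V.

Pb²⁺/Pb is reduced (cathode, E° = −0.133 V) and Mn²⁺/Mn is oxidized (anode).
The standard potential is −0.133 − (−1.179) = +1.046 V and the balanced reaction transfers n = 2 electrons.
Balancing gives Pb2+(aq) + Mn(s) → Pb(s) + Mn2+(aq); hence Q = [Mn2+(aq)] / [Pb2+(aq)] = 0.00685 (log Q = −2.165).
Applying E = E° − (RT ln10/nF)·log Q gives +1.046 − (0.0592/2)(−2.165) = +1.110 V.

+1.110 V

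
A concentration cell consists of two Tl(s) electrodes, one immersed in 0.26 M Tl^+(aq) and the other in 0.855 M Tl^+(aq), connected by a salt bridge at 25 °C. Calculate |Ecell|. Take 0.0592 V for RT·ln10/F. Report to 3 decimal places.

For a concentration cell E°cell = 0, since both electrodes use the same couple.
The compartment with the higher Tl^+(aq) concentration (0.855 M) acts as the cathode; ions are reduced there and produced at the dilute (0.26 M) anode.
With n = 1, Ecell = −(0.0592/1)·log([dilute]/[conc]) = −(0.0592/1)·log(0.26/0.855) = +0.031 V.

0.031 V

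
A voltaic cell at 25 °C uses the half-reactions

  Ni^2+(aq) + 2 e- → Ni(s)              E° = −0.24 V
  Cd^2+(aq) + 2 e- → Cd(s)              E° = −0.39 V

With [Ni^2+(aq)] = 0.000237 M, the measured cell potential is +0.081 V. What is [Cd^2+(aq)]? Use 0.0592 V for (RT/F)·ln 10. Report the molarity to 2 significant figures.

0.051 M

The Ni²⁺/Ni couple has the larger reduction potential, so it is the cathode: E°cell = −0.24 − (−0.39) = +0.15 V and n = 2.
From the Nernst equation, log Q = n(E° − E)/0.0592 = 2·(+0.15 − (+0.081))/0.0592 = 2.331.
For Ni^2+(aq) + Cd(s) → Ni(s) + Cd^2+(aq), the reaction quotient is Q = [Cd^2+(aq)] / [Ni^2+(aq)].
Solving for the unknown gives log [Cd^2+(aq)] = −1.294, so [Cd^2+(aq)] ≈ 0.051 M.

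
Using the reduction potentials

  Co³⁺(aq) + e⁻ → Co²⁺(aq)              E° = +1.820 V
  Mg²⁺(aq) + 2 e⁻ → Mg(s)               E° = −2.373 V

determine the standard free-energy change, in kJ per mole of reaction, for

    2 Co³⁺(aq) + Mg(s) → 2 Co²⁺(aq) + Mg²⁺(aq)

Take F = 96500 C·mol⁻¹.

In the reaction as written Co³⁺(aq) is reduced, so the Co³⁺/Co²⁺ couple is the cathode and Mg²⁺/Mg is the anode.
E°cell = +1.820 − (−2.373) = +4.193 V; balancing electrons gives n = 2.
ΔG° = −nFE°cell = −(2)(96500)(+4.193) J/mol = −809 kJ/mol.

−809 kJ/mol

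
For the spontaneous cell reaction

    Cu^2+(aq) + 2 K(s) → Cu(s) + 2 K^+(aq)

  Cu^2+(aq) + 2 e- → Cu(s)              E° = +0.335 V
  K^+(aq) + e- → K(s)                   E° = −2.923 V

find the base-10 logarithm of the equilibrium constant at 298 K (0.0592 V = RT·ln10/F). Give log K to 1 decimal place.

The Cu²⁺/Cu couple is reduced (cathode); E°cell = +0.335 − (−2.923) = +3.258 V with n = 2.
At equilibrium E = 0, so log K = nE°cell / 0.0592 = (2)(+3.258) / 0.0592 = 110.1.

log K = 110.1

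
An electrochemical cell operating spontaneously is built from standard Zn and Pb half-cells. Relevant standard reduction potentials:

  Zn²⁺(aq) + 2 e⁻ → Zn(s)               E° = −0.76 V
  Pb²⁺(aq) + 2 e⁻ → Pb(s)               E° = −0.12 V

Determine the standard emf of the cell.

Of the two couples in this cell, the one with the more positive reduction potential is reduced at the cathode: here that is Pb²⁺/Pb (−0.12 V); Zn²⁺/Zn (−0.76 V) is the anode.
E°cell = E°(cathode) − E°(anode) = −0.12 − (−0.76) = +0.64 V.

+0.64 V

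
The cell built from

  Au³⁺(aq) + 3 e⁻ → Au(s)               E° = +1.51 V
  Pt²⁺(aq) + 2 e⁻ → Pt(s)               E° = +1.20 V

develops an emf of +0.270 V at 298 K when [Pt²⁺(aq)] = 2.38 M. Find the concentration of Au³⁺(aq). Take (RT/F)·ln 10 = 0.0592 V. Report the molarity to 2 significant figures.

Au³⁺/Au is the cathode (higher E°); E°cell = +1.51 − (+1.20) = +0.31 V with n = 6.
Since E = E° − (0.0592/n)·log Q, log Q = n(E° − E)/0.0592 = 4.054.
Balancing electrons gives 2 Au³⁺(aq) + 3 Pt(s) → 2 Au(s) + 3 Pt²⁺(aq); thus Q = [Pt²⁺(aq)]^3 / [Au³⁺(aq)]^2.
Solving for the unknown gives log [Au³⁺(aq)] = −1.462, so [Au³⁺(aq)] ≈ 0.035 M.

0.035 M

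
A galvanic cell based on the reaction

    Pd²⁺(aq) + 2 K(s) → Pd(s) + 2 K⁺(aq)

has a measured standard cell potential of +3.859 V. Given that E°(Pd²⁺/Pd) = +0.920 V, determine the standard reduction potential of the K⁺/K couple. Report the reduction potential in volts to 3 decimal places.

In the reaction as written the Pd²⁺/Pd couple is reduced (cathode) and K⁺/K is oxidized (anode), so E°cell = E°(Pd²⁺/Pd) − E°(K⁺/K).
E°(K⁺/K) = E°(cathode) − E°cell = +0.920 − (+3.859) = −2.939 V.

−2.939 V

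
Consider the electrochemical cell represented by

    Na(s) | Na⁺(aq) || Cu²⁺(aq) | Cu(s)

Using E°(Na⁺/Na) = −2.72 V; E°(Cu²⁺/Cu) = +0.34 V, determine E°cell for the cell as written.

By convention the left-hand electrode in cell notation is the anode (oxidation) and the right-hand electrode is the cathode (reduction).
E°cell = E°(right) − E°(left) = +0.34 − (−2.72) = +3.06 V.

+3.06 V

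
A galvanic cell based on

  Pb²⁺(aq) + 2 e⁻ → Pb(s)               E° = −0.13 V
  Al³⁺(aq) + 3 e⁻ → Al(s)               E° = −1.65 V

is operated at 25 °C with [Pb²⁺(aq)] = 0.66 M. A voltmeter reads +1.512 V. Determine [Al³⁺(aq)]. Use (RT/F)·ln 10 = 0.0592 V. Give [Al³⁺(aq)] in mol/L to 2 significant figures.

The Pb²⁺/Pb couple has the larger reduction potential, so it is the cathode: E°cell = −0.13 − (−1.65) = +1.52 V and n = 6.
From the Nernst equation, log Q = n(E° − E)/0.0592 = 6·(+1.52 − (+1.512))/0.0592 = 0.811.
The balanced reaction is 3 Pb²⁺(aq) + 2 Al(s) → 3 Pb(s) + 2 Al³⁺(aq), so Q = [Al³⁺(aq)]^2 / [Pb²⁺(aq)]^3.
Substituting the known concentrations and solving, log [Al³⁺(aq)] = 0.135 and [Al³⁺(aq)] = 1.4 M.

1.4 M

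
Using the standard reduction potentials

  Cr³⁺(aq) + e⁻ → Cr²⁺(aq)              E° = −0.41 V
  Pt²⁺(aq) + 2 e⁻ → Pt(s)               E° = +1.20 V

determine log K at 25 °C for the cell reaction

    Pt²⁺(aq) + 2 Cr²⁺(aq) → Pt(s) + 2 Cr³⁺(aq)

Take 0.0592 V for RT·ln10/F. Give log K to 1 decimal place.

The Pt²⁺/Pt couple is reduced (cathode); E°cell = +1.20 − (−0.41) = +1.61 V with n = 2.
At equilibrium E = 0, so log K = nE°cell / 0.0592 = (2)(+1.61) / 0.0592 = 54.4.

log K = 54.4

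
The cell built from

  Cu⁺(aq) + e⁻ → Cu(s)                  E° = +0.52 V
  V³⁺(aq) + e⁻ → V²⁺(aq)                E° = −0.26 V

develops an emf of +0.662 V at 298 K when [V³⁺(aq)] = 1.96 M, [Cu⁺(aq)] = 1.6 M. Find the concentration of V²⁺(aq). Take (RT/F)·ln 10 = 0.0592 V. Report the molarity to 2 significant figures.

0.012 M

With Cu⁺/Cu at the cathode and V³⁺/V²⁺ at the anode, E°cell = +0.52 − (−0.26) = +0.78 V (n = 1).
Since E = E° − (0.0592/n)·log Q, log Q = n(E° − E)/0.0592 = 1.993.
Balancing electrons gives Cu⁺(aq) + V²⁺(aq) → Cu(s) + V³⁺(aq); thus Q = [V³⁺(aq)] / ([Cu⁺(aq)]·[V²⁺(aq)]).
Isolating [V²⁺(aq)] in Q = 10^{1.993} yields log [V²⁺(aq)] = −1.905, i.e. 0.012 M.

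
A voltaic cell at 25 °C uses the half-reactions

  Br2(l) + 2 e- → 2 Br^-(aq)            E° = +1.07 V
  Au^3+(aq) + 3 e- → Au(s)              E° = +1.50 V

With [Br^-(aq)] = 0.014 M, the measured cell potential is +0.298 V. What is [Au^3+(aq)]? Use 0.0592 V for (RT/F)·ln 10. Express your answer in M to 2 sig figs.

With Au³⁺/Au at the cathode and Br₂/Br⁻ at the anode, E°cell = +1.50 − (+1.07) = +0.43 V (n = 6).
From the Nernst equation, log Q = n(E° − E)/0.0592 = 6·(+0.43 − (+0.298))/0.0592 = 13.378.
The balanced reaction is 2 Au^3+(aq) + 6 Br^-(aq) → 2 Au(s) + 3 Br2(l), so Q = 1 / ([Au^3+(aq)]^2·[Br^-(aq)]^6).
Solving for the unknown gives log [Au^3+(aq)] = −1.127, so [Au^3+(aq)] ≈ 0.075 M.

0.075 M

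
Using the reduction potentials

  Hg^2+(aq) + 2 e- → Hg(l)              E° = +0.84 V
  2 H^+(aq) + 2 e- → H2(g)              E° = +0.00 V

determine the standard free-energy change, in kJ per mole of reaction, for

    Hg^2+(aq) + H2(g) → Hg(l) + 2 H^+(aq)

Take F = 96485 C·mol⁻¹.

−162 kJ/mol

In the reaction as written Hg^2+(aq) is reduced, so the Hg²⁺/Hg couple is the cathode and 2H⁺/H₂ is the anode.
E°cell = +0.84 − (+0.00) = +0.84 V; balancing electrons gives n = 2.
ΔG° = −nFE°cell = −(2)(96485)(+0.84) J/mol = −162 kJ/mol.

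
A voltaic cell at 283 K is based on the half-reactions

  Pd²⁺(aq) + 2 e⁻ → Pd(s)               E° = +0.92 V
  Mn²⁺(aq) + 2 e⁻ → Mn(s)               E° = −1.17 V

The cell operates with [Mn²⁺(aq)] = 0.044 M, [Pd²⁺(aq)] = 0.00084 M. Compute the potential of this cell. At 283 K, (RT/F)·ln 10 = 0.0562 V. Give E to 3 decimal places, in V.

+2.042 V

The Pd²⁺/Pd couple has the more positive E°, so it is the cathode; Mn²⁺/Mn is the anode.
E°cell = +0.92 − (−1.17) = +2.09 V, with n = 2 electrons transferred.
For the overall reaction Pd²⁺(aq) + Mn(s) → Pd(s) + Mn²⁺(aq), Q = [Mn²⁺(aq)] / [Pd²⁺(aq)] = 52.4, giving log Q = 1.719.
E = E° − (0.0562/n)·log Q = +2.09 − (0.0562/2)(1.719) = +2.042 V.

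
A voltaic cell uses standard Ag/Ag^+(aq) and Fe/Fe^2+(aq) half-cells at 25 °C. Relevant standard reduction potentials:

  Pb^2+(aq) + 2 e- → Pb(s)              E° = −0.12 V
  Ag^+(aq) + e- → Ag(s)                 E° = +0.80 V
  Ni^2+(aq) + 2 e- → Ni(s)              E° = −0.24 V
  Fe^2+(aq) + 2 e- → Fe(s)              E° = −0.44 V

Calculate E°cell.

+1.24 V

Of the two couples in this cell, the one with the more positive reduction potential is reduced at the cathode: here that is Ag⁺/Ag (+0.80 V); Fe²⁺/Fe (−0.44 V) is the anode.
E°cell = E°(cathode) − E°(anode) = +0.80 − (−0.44) = +1.24 V.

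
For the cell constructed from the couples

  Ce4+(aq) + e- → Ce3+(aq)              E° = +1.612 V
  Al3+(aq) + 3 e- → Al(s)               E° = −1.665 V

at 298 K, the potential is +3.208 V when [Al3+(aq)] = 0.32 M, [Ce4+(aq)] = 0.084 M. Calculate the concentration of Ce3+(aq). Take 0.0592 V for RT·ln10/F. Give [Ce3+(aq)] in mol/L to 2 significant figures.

The Ce⁴⁺/Ce³⁺ couple has the larger reduction potential, so it is the cathode: E°cell = +1.612 − (−1.665) = +3.277 V and n = 3.
Since E = E° − (0.0592/n)·log Q, log Q = n(E° − E)/0.0592 = 3.497.
The balanced reaction is 3 Ce4+(aq) + Al(s) → 3 Ce3+(aq) + Al3+(aq), so Q = ([Ce3+(aq)]^3·[Al3+(aq)]) / [Ce4+(aq)]^3.
Solving for the unknown gives log [Ce3+(aq)] = 0.255, so [Ce3+(aq)] ≈ 1.8 M.

1.8 M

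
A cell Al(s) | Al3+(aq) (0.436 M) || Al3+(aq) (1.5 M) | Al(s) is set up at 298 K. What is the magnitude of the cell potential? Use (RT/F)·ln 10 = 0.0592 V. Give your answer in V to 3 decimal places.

For a concentration cell E°cell = 0, since both electrodes use the same couple.
The compartment with the higher Al3+(aq) concentration (1.5 M) acts as the cathode; ions are reduced there and produced at the dilute (0.436 M) anode.
With n = 3, Ecell = −(0.0592/3)·log([dilute]/[conc]) = −(0.0592/3)·log(0.436/1.5) = +0.011 V.

0.011 V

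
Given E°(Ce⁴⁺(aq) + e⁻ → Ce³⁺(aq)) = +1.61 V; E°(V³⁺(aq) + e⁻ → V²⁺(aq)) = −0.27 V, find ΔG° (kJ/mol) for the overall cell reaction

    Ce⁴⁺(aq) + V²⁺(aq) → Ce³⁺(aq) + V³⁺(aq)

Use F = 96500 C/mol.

−181 kJ/mol

In the reaction as written Ce⁴⁺(aq) is reduced, so the Ce⁴⁺/Ce³⁺ couple is the cathode and V³⁺/V²⁺ is the anode.
E°cell = +1.61 − (−0.27) = +1.88 V; balancing electrons gives n = 1.
ΔG° = −nFE°cell = −(1)(96500)(+1.88) J/mol = −181 kJ/mol.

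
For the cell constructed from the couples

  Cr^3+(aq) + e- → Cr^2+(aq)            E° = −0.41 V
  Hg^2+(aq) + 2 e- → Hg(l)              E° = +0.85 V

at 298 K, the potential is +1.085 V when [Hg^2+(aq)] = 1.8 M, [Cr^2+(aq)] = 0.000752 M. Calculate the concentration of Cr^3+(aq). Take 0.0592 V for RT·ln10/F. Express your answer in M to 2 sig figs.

The Hg²⁺/Hg couple has the larger reduction potential, so it is the cathode: E°cell = +0.85 − (−0.41) = +1.26 V and n = 2.
From the Nernst equation, log Q = n(E° − E)/0.0592 = 2·(+1.26 − (+1.085))/0.0592 = 5.912.
For Hg^2+(aq) + 2 Cr^2+(aq) → Hg(l) + 2 Cr^3+(aq), the reaction quotient is Q = [Cr^3+(aq)]^2 / ([Hg^2+(aq)]·[Cr^2+(aq)]^2).
Solving for the unknown gives log [Cr^3+(aq)] = −0.040, so [Cr^3+(aq)] ≈ 0.91 M.

0.91 M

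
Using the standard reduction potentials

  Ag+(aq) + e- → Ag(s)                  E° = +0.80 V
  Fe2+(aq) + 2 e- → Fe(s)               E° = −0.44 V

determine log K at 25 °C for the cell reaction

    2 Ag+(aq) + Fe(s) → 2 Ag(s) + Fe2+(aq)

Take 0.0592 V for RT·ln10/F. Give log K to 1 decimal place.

log K = 41.9

The Ag⁺/Ag couple is reduced (cathode); E°cell = +0.80 − (−0.44) = +1.24 V with n = 2.
At equilibrium E = 0, so log K = nE°cell / 0.0592 = (2)(+1.24) / 0.0592 = 41.9.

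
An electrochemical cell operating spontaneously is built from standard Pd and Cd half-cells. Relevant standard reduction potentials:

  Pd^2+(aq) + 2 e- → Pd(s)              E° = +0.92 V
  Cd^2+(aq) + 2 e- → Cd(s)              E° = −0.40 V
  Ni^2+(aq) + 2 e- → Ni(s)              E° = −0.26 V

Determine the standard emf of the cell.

+1.32 V

The Pd²⁺/Pd couple has the higher E°, so Pd ion is reduced (cathode) and Cd is oxidized (anode).
E°cell = E°(cathode) − E°(anode) = +0.92 − (−0.40) = +1.32 V.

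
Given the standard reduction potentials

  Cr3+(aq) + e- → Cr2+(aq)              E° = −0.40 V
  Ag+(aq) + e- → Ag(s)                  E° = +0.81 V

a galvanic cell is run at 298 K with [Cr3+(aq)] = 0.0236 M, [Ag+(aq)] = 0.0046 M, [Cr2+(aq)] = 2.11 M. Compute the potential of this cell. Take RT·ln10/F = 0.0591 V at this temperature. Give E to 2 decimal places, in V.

Since E°(Ag⁺/Ag) > E°(Cr³⁺/Cr²⁺), Ag⁺/Ag serves as the cathode.
E°cell = E°cat − E°an = +0.81 − (−0.40) = +1.21 V; n = 1.
For the overall reaction Ag+(aq) + Cr2+(aq) → Ag(s) + Cr3+(aq), Q = [Cr3+(aq)] / ([Ag+(aq)]·[Cr2+(aq)]) = 2.43, giving log Q = 0.386.
E = E° − (0.0591/n)·log Q = +1.21 − (0.0591/1)(0.386) = +1.19 V.

+1.19 V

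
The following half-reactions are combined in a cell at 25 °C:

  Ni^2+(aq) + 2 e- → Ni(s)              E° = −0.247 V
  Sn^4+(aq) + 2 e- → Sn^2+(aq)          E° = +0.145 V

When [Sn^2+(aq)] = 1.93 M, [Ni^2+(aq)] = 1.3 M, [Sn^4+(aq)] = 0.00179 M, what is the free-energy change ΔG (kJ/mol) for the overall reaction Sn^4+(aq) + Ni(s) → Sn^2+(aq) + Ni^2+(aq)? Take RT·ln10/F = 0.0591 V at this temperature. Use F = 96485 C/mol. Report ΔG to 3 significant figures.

The standard cell potential is +0.145 − (−0.247) = +0.392 V, with n = 2 electrons in the balanced equation.
Here Q = ([Sn^2+(aq)]·[Ni^2+(aq)]) / [Sn^4+(aq)] = 1.4×10^3 (log Q = 3.147), giving E = +0.392 − (0.0591/2)·(3.147) = +0.2990 V.
ΔG = −nFE = −(2)(96485)(+0.2990) J/mol = −57.7 kJ/mol.

−57.7 kJ/mol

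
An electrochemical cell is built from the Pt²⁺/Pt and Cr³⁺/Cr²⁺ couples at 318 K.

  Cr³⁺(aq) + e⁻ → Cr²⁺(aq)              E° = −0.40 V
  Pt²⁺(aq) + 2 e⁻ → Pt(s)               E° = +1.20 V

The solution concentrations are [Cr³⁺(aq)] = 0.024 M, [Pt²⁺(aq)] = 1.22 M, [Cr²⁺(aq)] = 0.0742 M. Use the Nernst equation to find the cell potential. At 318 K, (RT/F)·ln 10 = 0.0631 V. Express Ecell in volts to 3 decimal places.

+1.634 V

The Pt²⁺/Pt couple has the more positive E°, so it is the cathode; Cr³⁺/Cr²⁺ is the anode.
E°cell = E°cat − E°an = +1.20 − (−0.40) = +1.60 V; n = 2.
Balancing gives Pt²⁺(aq) + 2 Cr²⁺(aq) → Pt(s) + 2 Cr³⁺(aq); hence Q = [Cr³⁺(aq)]^2 / ([Pt²⁺(aq)]·[Cr²⁺(aq)]^2) = 0.0858 (log Q = −1.067).
By the Nernst equation, E = +1.60 − (0.0631/2)·(−1.067) = +1.634 V.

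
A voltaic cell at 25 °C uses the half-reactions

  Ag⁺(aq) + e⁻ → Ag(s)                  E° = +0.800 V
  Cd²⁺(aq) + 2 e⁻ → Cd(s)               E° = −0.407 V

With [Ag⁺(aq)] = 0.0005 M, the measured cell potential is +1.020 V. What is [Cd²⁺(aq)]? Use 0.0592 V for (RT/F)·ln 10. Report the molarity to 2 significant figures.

0.52 M

With Ag⁺/Ag at the cathode and Cd²⁺/Cd at the anode, E°cell = +0.800 − (−0.407) = +1.207 V (n = 2).
From the Nernst equation, log Q = n(E° − E)/0.0592 = 2·(+1.207 − (+1.020))/0.0592 = 6.318.
The balanced reaction is 2 Ag⁺(aq) + Cd(s) → 2 Ag(s) + Cd²⁺(aq), so Q = [Cd²⁺(aq)] / [Ag⁺(aq)]^2.
Isolating [Cd²⁺(aq)] in Q = 10^{6.318} yields log [Cd²⁺(aq)] = −0.284, i.e. 0.52 M.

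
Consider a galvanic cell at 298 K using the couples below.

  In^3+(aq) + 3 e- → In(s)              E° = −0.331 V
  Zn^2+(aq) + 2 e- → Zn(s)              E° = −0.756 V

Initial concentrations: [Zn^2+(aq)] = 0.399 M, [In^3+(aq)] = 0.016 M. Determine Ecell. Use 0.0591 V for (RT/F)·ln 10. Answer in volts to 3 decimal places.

+0.401 V

In³⁺/In is reduced (cathode, E° = −0.331 V) and Zn²⁺/Zn is oxidized (anode).
E°cell = −0.331 − (−0.756) = +0.425 V, with n = 6 electrons transferred.
For the overall reaction 2 In^3+(aq) + 3 Zn(s) → 2 In(s) + 3 Zn^2+(aq), Q = [Zn^2+(aq)]^3 / [In^3+(aq)]^2 = 248, giving log Q = 2.395.
By the Nernst equation, E = +0.425 − (0.0591/6)·(2.395) = +0.401 V.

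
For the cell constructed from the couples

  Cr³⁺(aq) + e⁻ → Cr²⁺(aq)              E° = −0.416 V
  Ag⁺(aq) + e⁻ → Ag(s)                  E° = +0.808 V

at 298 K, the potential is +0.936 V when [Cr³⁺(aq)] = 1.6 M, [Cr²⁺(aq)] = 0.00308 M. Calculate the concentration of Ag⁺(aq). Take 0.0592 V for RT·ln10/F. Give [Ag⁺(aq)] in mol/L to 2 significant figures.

With Ag⁺/Ag at the cathode and Cr³⁺/Cr²⁺ at the anode, E°cell = +0.808 − (−0.416) = +1.224 V (n = 1).
From the Nernst equation, log Q = n(E° − E)/0.0592 = 1·(+1.224 − (+0.936))/0.0592 = 4.865.
Balancing electrons gives Ag⁺(aq) + Cr²⁺(aq) → Ag(s) + Cr³⁺(aq); thus Q = [Cr³⁺(aq)] / ([Ag⁺(aq)]·[Cr²⁺(aq)]).
Isolating [Ag⁺(aq)] in Q = 10^{4.865} yields log [Ag⁺(aq)] = −2.149, i.e. 0.0071 M.

0.0071 M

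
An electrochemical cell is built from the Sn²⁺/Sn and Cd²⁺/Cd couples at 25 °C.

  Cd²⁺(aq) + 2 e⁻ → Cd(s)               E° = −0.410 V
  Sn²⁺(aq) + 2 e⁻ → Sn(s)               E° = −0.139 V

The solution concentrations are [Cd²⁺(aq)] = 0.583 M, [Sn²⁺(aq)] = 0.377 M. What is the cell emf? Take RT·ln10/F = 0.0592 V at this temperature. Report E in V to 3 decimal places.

Sn²⁺/Sn is reduced (cathode, E° = −0.139 V) and Cd²⁺/Cd is oxidized (anode).
E°cell = E°cat − E°an = −0.139 − (−0.410) = +0.271 V; n = 2.
Balancing gives Sn²⁺(aq) + Cd(s) → Sn(s) + Cd²⁺(aq); hence Q = [Cd²⁺(aq)] / [Sn²⁺(aq)] = 1.55 (log Q = 0.189).
E = E° − (0.0592/n)·log Q = +0.271 − (0.0592/2)(0.189) = +0.265 V.

+0.265 V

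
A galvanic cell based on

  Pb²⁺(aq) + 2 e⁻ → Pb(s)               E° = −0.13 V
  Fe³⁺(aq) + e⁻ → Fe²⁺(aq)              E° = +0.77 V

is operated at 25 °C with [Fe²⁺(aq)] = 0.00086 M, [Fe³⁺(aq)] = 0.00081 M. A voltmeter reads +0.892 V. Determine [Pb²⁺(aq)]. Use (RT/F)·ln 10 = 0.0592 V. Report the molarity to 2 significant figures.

1.7 M

With Fe³⁺/Fe²⁺ at the cathode and Pb²⁺/Pb at the anode, E°cell = +0.77 − (−0.13) = +0.90 V (n = 2).
Rearranging E = E° − (0.0592/n)·log Q gives log Q = 2(+0.90 − (+0.892))/0.0592 = 0.270.
The balanced reaction is 2 Fe³⁺(aq) + Pb(s) → 2 Fe²⁺(aq) + Pb²⁺(aq), so Q = ([Fe²⁺(aq)]^2·[Pb²⁺(aq)]) / [Fe³⁺(aq)]^2.
Isolating [Pb²⁺(aq)] in Q = 10^{0.270} yields log [Pb²⁺(aq)] = 0.218, i.e. 1.7 M.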